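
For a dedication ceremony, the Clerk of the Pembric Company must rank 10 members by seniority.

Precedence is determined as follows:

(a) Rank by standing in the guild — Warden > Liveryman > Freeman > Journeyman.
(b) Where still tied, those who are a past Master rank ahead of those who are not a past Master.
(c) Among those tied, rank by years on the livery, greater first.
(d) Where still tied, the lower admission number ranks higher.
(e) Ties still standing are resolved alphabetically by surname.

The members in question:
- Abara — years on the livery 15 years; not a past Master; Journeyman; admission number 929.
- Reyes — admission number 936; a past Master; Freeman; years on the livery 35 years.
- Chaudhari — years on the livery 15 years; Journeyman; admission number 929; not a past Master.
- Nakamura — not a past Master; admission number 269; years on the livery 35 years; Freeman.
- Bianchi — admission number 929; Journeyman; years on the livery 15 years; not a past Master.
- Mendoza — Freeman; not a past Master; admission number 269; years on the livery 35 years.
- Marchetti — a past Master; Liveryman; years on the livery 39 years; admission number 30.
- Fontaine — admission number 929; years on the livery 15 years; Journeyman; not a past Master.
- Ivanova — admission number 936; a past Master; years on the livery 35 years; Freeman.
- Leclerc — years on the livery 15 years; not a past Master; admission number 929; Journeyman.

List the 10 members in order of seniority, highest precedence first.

Marchetti, Ivanova, Reyes, Mendoza, Nakamura, Abara, Bianchi, Chaudhari, Fontaine, Leclerc

By standing in the guild: Marchetti (Liveryman); then Ivanova, Reyes, Mendoza and Nakamura (Freeman); then Abara, Bianchi, Chaudhari, Fontaine and Leclerc (Journeyman).
Among Ivanova, Reyes, Mendoza and Nakamura, a past Master before not a past Master: Ivanova and Reyes (a past Master) before Mendoza and Nakamura (not a past Master).
Ivanova and Reyes both have years on the livery 35 years, so the next rule applies.
Ivanova and Reyes both have admission number 936, so the next rule applies.
Among Ivanova and Reyes, alphabetically by surname: Ivanova before Reyes.
Mendoza and Nakamura both have years on the livery 35 years, so the next rule applies.
Mendoza and Nakamura both have admission number 269, so the next rule applies.
Among Mendoza and Nakamura, alphabetically by surname: Mendoza before Nakamura.
Abara, Bianchi, Chaudhari, Fontaine and Leclerc are each not a past Master, so the next rule applies.
Abara, Bianchi, Chaudhari, Fontaine and Leclerc all have years on the livery 15 years, so the next rule applies.
Abara, Bianchi, Chaudhari, Fontaine and Leclerc all have admission number 929, so the next rule applies.
Among Abara, Bianchi, Chaudhari, Fontaine and Leclerc, alphabetically by surname: Abara before Bianchi before Chaudhari before Fontaine before Leclerc.
Full order: Marchetti, Ivanova, Reyes, Mendoza, Nakamura, Abara, Bianchi, Chaudhari, Fontaine, Leclerc.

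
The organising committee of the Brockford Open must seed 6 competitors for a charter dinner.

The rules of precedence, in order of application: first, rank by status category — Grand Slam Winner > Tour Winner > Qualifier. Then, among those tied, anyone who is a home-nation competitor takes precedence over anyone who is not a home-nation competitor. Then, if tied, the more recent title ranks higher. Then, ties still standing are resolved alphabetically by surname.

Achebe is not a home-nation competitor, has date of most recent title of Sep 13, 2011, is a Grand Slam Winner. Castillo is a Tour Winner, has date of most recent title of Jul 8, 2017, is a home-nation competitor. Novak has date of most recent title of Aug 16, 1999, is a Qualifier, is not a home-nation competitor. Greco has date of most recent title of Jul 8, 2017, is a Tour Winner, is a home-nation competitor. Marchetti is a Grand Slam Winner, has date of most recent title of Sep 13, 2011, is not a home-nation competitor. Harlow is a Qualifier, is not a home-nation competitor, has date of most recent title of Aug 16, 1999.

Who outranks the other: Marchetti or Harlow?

By status category: Achebe and Marchetti (Grand Slam Winner); then Castillo and Greco (Tour Winner); then Harlow and Novak (Qualifier).
Achebe and Marchetti are each not a home-nation competitor, so the next rule applies.
Achebe and Marchetti both have date of most recent title Sep 13, 2011, so the next rule applies.
Among Achebe and Marchetti, alphabetically by surname: Achebe before Marchetti.
Castillo and Greco are each a home-nation competitor, so the next rule applies.
Castillo and Greco both have date of most recent title Jul 8, 2017, so the next rule applies.
Among Castillo and Greco, alphabetically by surname: Castillo before Greco.
Harlow and Novak are each not a home-nation competitor, so the next rule applies.
Harlow and Novak both have date of most recent title Aug 16, 1999, so the next rule applies.
Among Harlow and Novak, alphabetically by surname: Harlow before Novak.
So Marchetti takes precedence.

Marchetti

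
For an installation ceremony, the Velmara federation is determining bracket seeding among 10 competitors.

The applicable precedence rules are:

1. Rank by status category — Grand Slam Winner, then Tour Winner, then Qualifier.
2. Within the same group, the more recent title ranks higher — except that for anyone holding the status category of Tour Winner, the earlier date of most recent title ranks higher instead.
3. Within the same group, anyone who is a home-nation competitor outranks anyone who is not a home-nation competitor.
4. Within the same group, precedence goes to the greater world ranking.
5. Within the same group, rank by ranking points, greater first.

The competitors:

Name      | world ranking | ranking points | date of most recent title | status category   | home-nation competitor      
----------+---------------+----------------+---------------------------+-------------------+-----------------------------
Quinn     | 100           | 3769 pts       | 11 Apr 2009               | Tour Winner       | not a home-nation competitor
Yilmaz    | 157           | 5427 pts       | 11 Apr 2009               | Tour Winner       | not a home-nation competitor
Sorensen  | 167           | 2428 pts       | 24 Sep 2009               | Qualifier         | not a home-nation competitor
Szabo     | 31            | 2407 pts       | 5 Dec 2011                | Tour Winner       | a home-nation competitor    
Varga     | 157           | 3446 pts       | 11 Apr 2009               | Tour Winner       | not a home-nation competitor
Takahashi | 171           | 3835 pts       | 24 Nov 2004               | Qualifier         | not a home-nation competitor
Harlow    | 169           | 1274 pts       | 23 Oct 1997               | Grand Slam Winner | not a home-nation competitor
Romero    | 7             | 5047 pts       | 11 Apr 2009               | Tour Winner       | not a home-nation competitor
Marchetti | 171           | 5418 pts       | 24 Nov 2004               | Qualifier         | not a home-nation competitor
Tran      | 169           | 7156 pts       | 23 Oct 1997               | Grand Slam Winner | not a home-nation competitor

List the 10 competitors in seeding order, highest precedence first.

By status category: Tran and Harlow (Grand Slam Winner); then Yilmaz, Varga, Quinn, Romero and Szabo (Tour Winner); then Sorensen, Marchetti and Takahashi (Qualifier).
Tran and Harlow both have date of most recent title 23 Oct 1997, so the next rule applies.
Tran and Harlow are each not a home-nation competitor, so the next rule applies.
Tran and Harlow both have world ranking 169, so the next rule applies.
Among Tran and Harlow, by ranking points (higher first): Tran (7156 pts) before Harlow (1274 pts).
Among Yilmaz, Varga, Quinn, Romero and Szabo, by date of most recent title (earlier first) (reversed rule for this group): Yilmaz, Varga, Quinn and Romero (11 Apr 2009) before Szabo (5 Dec 2011).
Yilmaz, Varga, Quinn and Romero are each not a home-nation competitor, so the next rule applies.
Among Yilmaz, Varga, Quinn and Romero, by world ranking (higher first): Yilmaz and Varga (157) before Quinn (100) before Romero (7).
Among Yilmaz and Varga, by ranking points (higher first): Yilmaz (5427 pts) before Varga (3446 pts).
Among Sorensen, Marchetti and Takahashi, by date of most recent title (later first): Sorensen (24 Sep 2009) before Marchetti and Takahashi (24 Nov 2004).
Marchetti and Takahashi are each not a home-nation competitor, so the next rule applies.
Marchetti and Takahashi both have world ranking 171, so the next rule applies.
Among Marchetti and Takahashi, by ranking points (higher first): Marchetti (5418 pts) before Takahashi (3835 pts).
Full order: Tran, Harlow, Yilmaz, Varga, Quinn, Romero, Szabo, Sorensen, Marchetti, Takahashi.

Tran, Harlow, Yilmaz, Varga, Quinn, Romero, Szabo, Sorensen, Marchetti, Takahashi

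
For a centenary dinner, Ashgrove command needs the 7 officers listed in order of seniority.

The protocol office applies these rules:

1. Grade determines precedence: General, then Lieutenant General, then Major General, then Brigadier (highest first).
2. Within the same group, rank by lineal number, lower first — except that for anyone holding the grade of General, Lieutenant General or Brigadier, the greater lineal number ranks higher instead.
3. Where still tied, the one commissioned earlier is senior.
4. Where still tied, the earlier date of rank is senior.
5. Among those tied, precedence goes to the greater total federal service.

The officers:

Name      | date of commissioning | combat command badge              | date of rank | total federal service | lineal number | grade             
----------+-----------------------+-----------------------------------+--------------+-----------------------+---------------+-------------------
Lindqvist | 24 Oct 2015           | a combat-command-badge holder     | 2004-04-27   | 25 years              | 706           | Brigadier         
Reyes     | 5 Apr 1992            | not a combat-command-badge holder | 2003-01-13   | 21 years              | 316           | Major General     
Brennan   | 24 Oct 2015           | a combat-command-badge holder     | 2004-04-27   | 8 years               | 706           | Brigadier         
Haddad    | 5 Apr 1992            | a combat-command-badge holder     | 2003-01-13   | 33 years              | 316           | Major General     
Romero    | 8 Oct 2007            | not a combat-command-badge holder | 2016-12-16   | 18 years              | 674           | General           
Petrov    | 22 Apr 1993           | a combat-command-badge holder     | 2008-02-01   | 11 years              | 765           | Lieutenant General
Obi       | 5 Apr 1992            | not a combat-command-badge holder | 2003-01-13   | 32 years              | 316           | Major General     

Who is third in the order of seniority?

Haddad

By grade: Romero (General); then Petrov (Lieutenant General); then Haddad, Obi and Reyes (Major General); then Lindqvist and Brennan (Brigadier).
Haddad, Obi and Reyes all have lineal number 316, so the next rule applies.
Haddad, Obi and Reyes all have date of commissioning 5 Apr 1992, so the next rule applies.
Haddad, Obi and Reyes all have date of rank 2003-01-13, so the next rule applies.
Among Haddad, Obi and Reyes, by total federal service (higher first): Haddad (33 years) before Obi (32 years) before Reyes (21 years).
Lindqvist and Brennan both have lineal number 706, so the next rule applies.
Lindqvist and Brennan both have date of commissioning 24 Oct 2015, so the next rule applies.
Lindqvist and Brennan both have date of rank 2004-04-27, so the next rule applies.
Among Lindqvist and Brennan, by total federal service (higher first): Lindqvist (25 years) before Brennan (8 years).
Order: Romero, Petrov, Haddad, Obi, Reyes, Lindqvist, Brennan.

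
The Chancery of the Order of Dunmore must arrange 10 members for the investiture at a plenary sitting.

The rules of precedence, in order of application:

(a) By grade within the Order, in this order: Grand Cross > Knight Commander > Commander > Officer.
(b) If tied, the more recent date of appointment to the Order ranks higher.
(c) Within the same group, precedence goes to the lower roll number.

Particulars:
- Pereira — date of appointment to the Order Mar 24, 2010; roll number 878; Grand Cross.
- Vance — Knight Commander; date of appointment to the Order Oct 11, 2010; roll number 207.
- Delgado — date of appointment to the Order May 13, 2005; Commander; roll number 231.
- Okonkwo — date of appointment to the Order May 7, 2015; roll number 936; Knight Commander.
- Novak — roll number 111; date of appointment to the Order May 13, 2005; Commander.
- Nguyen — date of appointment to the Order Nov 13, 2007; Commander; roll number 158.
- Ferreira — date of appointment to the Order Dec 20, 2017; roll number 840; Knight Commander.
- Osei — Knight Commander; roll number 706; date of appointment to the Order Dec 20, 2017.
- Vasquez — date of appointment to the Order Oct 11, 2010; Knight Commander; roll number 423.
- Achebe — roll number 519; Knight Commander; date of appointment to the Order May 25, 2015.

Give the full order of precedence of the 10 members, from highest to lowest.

By grade within the Order: Pereira (Grand Cross); then Osei, Ferreira, Achebe, Okonkwo, Vance and Vasquez (Knight Commander); then Nguyen, Novak and Delgado (Commander).
Among Osei, Ferreira, Achebe, Okonkwo, Vance and Vasquez, by date of appointment to the Order (later first): Osei and Ferreira (Dec 20, 2017) before Achebe (May 25, 2015) before Okonkwo (May 7, 2015) before Vance and Vasquez (Oct 11, 2010).
Among Osei and Ferreira, by roll number (lower first): Osei (706) before Ferreira (840).
Among Vance and Vasquez, by roll number (lower first): Vance (207) before Vasquez (423).
Among Nguyen, Novak and Delgado, by date of appointment to the Order (later first): Nguyen (Nov 13, 2007) before Novak and Delgado (May 13, 2005).
Among Novak and Delgado, by roll number (lower first): Novak (111) before Delgado (231).
Full order: Pereira, Osei, Ferreira, Achebe, Okonkwo, Vance, Vasquez, Nguyen, Novak, Delgado.

Pereira, Osei, Ferreira, Achebe, Okonkwo, Vance, Vasquez, Nguyen, Novak, Delgado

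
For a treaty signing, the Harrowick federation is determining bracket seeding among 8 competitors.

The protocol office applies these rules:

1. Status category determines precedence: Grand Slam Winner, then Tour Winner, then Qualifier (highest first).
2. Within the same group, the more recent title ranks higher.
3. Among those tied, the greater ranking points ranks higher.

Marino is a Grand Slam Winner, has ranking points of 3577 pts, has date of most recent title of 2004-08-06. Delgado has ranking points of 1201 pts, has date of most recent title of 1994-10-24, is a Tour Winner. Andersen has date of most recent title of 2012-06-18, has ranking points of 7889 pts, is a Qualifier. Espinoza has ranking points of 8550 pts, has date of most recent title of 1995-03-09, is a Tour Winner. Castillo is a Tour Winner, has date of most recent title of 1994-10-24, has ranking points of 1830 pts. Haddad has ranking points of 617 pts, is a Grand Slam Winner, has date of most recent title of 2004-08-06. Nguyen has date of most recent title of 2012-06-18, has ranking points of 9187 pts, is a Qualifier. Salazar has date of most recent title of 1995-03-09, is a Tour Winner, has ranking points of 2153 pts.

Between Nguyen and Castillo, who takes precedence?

Castillo

By status category: Marino and Haddad (Grand Slam Winner); then Espinoza, Salazar, Castillo and Delgado (Tour Winner); then Nguyen and Andersen (Qualifier).
Marino and Haddad both have date of most recent title 2004-08-06, so the next rule applies.
Among Marino and Haddad, by ranking points (higher first): Marino (3577 pts) before Haddad (617 pts).
Among Espinoza, Salazar, Castillo and Delgado, by date of most recent title (later first): Espinoza and Salazar (1995-03-09) before Castillo and Delgado (1994-10-24).
Among Espinoza and Salazar, by ranking points (higher first): Espinoza (8550 pts) before Salazar (2153 pts).
Among Castillo and Delgado, by ranking points (higher first): Castillo (1830 pts) before Delgado (1201 pts).
Nguyen and Andersen both have date of most recent title 2012-06-18, so the next rule applies.
Among Nguyen and Andersen, by ranking points (higher first): Nguyen (9187 pts) before Andersen (7889 pts).
So Castillo takes precedence.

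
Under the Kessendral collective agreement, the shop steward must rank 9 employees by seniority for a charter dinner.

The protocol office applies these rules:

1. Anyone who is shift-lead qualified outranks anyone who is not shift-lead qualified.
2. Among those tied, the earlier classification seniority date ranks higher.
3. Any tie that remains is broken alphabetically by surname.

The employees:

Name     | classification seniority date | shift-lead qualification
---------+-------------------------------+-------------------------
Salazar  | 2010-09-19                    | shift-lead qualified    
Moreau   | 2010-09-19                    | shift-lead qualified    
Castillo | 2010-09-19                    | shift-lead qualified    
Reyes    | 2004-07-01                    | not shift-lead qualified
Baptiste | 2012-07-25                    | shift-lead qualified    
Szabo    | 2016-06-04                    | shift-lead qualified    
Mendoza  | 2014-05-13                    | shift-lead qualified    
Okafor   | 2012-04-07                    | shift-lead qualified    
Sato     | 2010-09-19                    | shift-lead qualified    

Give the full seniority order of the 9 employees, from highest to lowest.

Castillo, Moreau, Salazar, Sato, Okafor, Baptiste, Mendoza, Szabo, Reyes

By the first rule: Castillo, Moreau, Salazar, Sato, Okafor, Baptiste, Mendoza and Szabo (each shift-lead qualified); then Reyes (not shift-lead qualified).
Among Castillo, Moreau, Salazar, Sato, Okafor, Baptiste, Mendoza and Szabo, by classification seniority date (earlier first): Castillo, Moreau, Salazar and Sato (2010-09-19) before Okafor (2012-04-07) before Baptiste (2012-07-25) before Mendoza (2014-05-13) before Szabo (2016-06-04).
Among Castillo, Moreau, Salazar and Sato, alphabetically by surname: Castillo before Moreau before Salazar before Sato.
Full order: Castillo, Moreau, Salazar, Sato, Okafor, Baptiste, Mendoza, Szabo, Reyes.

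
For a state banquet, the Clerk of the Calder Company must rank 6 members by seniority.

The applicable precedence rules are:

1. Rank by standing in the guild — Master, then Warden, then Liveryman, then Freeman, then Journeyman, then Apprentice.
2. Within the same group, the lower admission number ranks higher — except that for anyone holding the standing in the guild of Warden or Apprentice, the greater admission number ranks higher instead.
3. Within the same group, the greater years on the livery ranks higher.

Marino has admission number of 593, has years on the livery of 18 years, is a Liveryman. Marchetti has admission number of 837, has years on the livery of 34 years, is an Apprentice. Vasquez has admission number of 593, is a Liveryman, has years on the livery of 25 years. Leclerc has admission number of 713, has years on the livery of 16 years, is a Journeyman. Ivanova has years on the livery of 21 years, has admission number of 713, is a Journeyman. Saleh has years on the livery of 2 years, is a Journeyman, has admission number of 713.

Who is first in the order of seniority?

Vasquez

By standing in the guild: Vasquez and Marino (Liveryman); then Ivanova, Leclerc and Saleh (Journeyman); then Marchetti (Apprentice).
Vasquez and Marino both have admission number 593, so the next rule applies.
Among Vasquez and Marino, by years on the livery (higher first): Vasquez (25 years) before Marino (18 years).
Ivanova, Leclerc and Saleh all have admission number 713, so the next rule applies.
Among Ivanova, Leclerc and Saleh, by years on the livery (higher first): Ivanova (21 years) before Leclerc (16 years) before Saleh (2 years).
Order: Vasquez, Marino, Ivanova, Leclerc, Saleh, Marchetti.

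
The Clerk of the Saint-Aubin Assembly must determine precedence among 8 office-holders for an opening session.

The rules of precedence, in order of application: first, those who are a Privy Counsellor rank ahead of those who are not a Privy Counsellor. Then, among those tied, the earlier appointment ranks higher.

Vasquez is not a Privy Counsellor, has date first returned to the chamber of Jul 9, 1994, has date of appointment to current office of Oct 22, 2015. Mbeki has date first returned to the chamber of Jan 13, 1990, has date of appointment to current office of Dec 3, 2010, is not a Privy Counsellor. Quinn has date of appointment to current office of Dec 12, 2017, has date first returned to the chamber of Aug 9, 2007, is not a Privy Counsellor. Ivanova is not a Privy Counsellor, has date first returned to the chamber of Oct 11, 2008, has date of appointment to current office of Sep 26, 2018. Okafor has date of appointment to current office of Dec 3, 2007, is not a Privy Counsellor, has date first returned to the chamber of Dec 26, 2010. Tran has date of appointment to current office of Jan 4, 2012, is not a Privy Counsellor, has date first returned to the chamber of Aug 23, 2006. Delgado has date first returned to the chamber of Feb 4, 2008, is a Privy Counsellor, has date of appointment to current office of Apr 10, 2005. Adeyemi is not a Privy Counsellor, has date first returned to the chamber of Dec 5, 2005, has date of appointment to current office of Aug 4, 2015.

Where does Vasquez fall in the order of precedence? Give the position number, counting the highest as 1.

By the first rule: Delgado (a Privy Counsellor); then Okafor, Mbeki, Tran, Adeyemi, Vasquez, Quinn and Ivanova (each not a Privy Counsellor).
Among Okafor, Mbeki, Tran, Adeyemi, Vasquez, Quinn and Ivanova, by date of appointment to current office (earlier first): Okafor (Dec 3, 2007) before Mbeki (Dec 3, 2010) before Tran (Jan 4, 2012) before Adeyemi (Aug 4, 2015) before Vasquez (Oct 22, 2015) before Quinn (Dec 12, 2017) before Ivanova (Sep 26, 2018).
Order: Delgado, Okafor, Mbeki, Tran, Adeyemi, Vasquez, Quinn, Ivanova. So position 6.

6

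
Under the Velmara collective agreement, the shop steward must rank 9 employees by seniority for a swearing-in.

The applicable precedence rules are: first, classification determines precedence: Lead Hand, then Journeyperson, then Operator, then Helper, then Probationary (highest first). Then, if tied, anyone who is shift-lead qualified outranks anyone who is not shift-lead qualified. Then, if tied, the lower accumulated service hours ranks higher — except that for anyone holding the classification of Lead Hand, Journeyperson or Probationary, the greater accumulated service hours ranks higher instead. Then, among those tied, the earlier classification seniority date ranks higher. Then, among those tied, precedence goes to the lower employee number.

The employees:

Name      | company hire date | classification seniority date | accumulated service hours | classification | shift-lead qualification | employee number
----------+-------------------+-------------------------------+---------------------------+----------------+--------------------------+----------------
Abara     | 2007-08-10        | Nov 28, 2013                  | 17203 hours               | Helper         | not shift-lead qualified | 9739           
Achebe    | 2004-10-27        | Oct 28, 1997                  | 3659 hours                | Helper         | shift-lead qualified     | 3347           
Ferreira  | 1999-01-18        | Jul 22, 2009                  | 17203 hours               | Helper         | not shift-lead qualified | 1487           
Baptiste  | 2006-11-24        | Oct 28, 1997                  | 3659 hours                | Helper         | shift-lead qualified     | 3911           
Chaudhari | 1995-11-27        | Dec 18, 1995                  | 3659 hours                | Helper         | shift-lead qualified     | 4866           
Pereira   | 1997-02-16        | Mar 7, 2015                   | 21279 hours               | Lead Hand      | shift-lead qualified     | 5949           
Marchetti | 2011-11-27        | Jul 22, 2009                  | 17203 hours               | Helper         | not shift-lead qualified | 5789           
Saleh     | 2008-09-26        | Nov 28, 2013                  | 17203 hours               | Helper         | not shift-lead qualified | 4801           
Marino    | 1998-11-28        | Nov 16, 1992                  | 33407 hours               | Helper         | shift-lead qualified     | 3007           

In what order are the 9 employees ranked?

Pereira, Chaudhari, Achebe, Baptiste, Marino, Ferreira, Marchetti, Saleh, Abara

By classification: Pereira (Lead Hand); then Chaudhari, Achebe, Baptiste, Marino, Ferreira, Marchetti, Saleh and Abara (Helper).
Among Chaudhari, Achebe, Baptiste, Marino, Ferreira, Marchetti, Saleh and Abara, shift-lead qualified before not shift-lead qualified: Chaudhari, Achebe, Baptiste and Marino (shift-lead qualified) before Ferreira, Marchetti, Saleh and Abara (not shift-lead qualified).
Among Chaudhari, Achebe, Baptiste and Marino, by accumulated service hours (lower first): Chaudhari, Achebe and Baptiste (3659 hours) before Marino (33407 hours).
Among Chaudhari, Achebe and Baptiste, by classification seniority date (earlier first): Chaudhari (Dec 18, 1995) before Achebe and Baptiste (Oct 28, 1997).
Among Achebe and Baptiste, by employee number (lower first): Achebe (3347) before Baptiste (3911).
Ferreira, Marchetti, Saleh and Abara all have accumulated service hours 17203 hours, so the next rule applies.
Among Ferreira, Marchetti, Saleh and Abara, by classification seniority date (earlier first): Ferreira and Marchetti (Jul 22, 2009) before Saleh and Abara (Nov 28, 2013).
Among Ferreira and Marchetti, by employee number (lower first): Ferreira (1487) before Marchetti (5789).
Among Saleh and Abara, by employee number (lower first): Saleh (4801) before Abara (9739).
Full order: Pereira, Chaudhari, Achebe, Baptiste, Marino, Ferreira, Marchetti, Saleh, Abara.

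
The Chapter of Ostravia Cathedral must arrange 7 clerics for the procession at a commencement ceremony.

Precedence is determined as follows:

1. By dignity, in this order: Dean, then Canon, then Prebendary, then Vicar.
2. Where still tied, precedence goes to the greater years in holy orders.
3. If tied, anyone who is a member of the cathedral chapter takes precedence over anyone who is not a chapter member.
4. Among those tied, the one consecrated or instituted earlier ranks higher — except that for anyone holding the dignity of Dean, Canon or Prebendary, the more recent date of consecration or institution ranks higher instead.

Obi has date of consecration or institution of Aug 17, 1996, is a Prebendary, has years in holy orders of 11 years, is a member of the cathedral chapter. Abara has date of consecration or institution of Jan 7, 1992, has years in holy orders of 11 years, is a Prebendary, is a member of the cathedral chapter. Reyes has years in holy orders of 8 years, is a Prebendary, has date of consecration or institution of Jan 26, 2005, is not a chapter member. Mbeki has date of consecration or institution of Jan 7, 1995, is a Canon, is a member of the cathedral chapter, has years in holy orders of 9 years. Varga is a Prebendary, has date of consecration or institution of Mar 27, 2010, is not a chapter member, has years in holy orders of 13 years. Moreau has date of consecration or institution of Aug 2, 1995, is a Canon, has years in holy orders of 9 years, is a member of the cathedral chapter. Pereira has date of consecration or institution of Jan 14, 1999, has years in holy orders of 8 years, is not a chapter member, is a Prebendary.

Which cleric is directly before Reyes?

By dignity: Moreau and Mbeki (Canon); then Varga, Obi, Abara, Reyes and Pereira (Prebendary).
Moreau and Mbeki both have years in holy orders 9 years, so the next rule applies.
Moreau and Mbeki are each a member of the cathedral chapter, so the next rule applies.
Among Moreau and Mbeki, by date of consecration or institution (later first) (reversed rule for this group): Moreau (Aug 2, 1995) before Mbeki (Jan 7, 1995).
Among Varga, Obi, Abara, Reyes and Pereira, by years in holy orders (higher first): Varga (13 years) before Obi and Abara (11 years) before Reyes and Pereira (8 years).
Obi and Abara are each a member of the cathedral chapter, so the next rule applies.
Among Obi and Abara, by date of consecration or institution (later first) (reversed rule for this group): Obi (Aug 17, 1996) before Abara (Jan 7, 1992).
Reyes and Pereira are each not a chapter member, so the next rule applies.
Among Reyes and Pereira, by date of consecration or institution (later first) (reversed rule for this group): Reyes (Jan 26, 2005) before Pereira (Jan 14, 1999).
Order: Moreau, Mbeki, Varga, Obi, Abara, Reyes, Pereira.

Abara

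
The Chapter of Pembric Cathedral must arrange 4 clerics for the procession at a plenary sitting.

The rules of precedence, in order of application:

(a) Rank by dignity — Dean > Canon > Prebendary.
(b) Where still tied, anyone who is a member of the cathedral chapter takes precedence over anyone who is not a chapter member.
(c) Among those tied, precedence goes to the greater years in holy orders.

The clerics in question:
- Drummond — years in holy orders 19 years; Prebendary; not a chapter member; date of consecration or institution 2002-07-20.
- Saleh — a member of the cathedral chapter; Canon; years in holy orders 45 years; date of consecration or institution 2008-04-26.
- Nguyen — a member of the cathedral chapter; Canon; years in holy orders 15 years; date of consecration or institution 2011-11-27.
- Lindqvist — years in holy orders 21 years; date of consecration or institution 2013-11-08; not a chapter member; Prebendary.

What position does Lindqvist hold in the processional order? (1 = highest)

3

By dignity: Saleh and Nguyen (Canon); then Lindqvist and Drummond (Prebendary).
Saleh and Nguyen are each a member of the cathedral chapter, so the next rule applies.
Among Saleh and Nguyen, by years in holy orders (higher first): Saleh (45 years) before Nguyen (15 years).
Lindqvist and Drummond are each not a chapter member, so the next rule applies.
Among Lindqvist and Drummond, by years in holy orders (higher first): Lindqvist (21 years) before Drummond (19 years).
Order: Saleh, Nguyen, Lindqvist, Drummond. So position 3.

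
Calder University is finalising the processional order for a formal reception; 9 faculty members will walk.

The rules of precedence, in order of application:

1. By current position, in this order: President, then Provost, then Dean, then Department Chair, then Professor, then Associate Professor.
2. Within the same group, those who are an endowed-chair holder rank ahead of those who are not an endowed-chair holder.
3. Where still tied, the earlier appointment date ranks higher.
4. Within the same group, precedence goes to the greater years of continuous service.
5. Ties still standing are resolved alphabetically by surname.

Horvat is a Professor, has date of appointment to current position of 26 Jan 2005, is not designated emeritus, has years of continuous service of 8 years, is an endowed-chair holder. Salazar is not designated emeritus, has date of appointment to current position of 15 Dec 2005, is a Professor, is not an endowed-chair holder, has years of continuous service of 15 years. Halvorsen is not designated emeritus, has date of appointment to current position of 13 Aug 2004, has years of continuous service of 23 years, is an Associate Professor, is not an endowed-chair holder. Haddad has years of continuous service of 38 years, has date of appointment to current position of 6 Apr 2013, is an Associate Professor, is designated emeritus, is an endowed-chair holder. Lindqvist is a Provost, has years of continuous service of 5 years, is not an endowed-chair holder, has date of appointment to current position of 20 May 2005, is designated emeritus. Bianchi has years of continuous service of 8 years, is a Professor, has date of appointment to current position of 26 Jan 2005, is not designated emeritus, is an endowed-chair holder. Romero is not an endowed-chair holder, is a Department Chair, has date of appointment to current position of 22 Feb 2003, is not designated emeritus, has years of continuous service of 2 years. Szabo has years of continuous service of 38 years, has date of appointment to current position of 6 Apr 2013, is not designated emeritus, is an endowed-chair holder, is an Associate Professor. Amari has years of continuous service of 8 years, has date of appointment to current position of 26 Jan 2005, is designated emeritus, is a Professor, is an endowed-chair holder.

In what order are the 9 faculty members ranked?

By current position: Lindqvist (Provost); then Romero (Department Chair); then Amari, Bianchi, Horvat and Salazar (Professor); then Haddad, Szabo and Halvorsen (Associate Professor).
Among Amari, Bianchi, Horvat and Salazar, an endowed-chair holder before not an endowed-chair holder: Amari, Bianchi and Horvat (an endowed-chair holder) before Salazar (not an endowed-chair holder).
Amari, Bianchi and Horvat all have date of appointment to current position 26 Jan 2005, so the next rule applies.
Amari, Bianchi and Horvat all have years of continuous service 8 years, so the next rule applies.
Among Amari, Bianchi and Horvat, alphabetically by surname: Amari before Bianchi before Horvat.
Among Haddad, Szabo and Halvorsen, an endowed-chair holder before not an endowed-chair holder: Haddad and Szabo (an endowed-chair holder) before Halvorsen (not an endowed-chair holder).
Haddad and Szabo both have date of appointment to current position 6 Apr 2013, so the next rule applies.
Haddad and Szabo both have years of continuous service 38 years, so the next rule applies.
Among Haddad and Szabo, alphabetically by surname: Haddad before Szabo.
Full order: Lindqvist, Romero, Amari, Bianchi, Horvat, Salazar, Haddad, Szabo, Halvorsen.

Lindqvist, Romero, Amari, Bianchi, Horvat, Salazar, Haddad, Szabo, Halvorsen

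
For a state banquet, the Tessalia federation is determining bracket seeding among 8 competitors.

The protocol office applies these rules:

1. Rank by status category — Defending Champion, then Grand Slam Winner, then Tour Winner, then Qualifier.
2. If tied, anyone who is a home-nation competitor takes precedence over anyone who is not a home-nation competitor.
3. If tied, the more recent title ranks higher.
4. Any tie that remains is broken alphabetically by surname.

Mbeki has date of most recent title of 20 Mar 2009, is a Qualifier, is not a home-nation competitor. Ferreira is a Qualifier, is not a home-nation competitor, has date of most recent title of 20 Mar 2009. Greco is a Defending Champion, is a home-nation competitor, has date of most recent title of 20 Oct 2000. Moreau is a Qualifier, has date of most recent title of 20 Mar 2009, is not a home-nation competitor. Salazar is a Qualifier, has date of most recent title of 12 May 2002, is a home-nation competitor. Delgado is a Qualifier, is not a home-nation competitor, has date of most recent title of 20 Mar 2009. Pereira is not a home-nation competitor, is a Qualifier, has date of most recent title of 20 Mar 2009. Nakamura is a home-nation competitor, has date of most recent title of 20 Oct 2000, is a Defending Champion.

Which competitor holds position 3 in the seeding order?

Salazar

By status category: Greco and Nakamura (Defending Champion); then Salazar, Delgado, Ferreira, Mbeki, Moreau and Pereira (Qualifier).
Greco and Nakamura are each a home-nation competitor, so the next rule applies.
Greco and Nakamura both have date of most recent title 20 Oct 2000, so the next rule applies.
Among Greco and Nakamura, alphabetically by surname: Greco before Nakamura.
Among Salazar, Delgado, Ferreira, Mbeki, Moreau and Pereira, a home-nation competitor before not a home-nation competitor: Salazar (a home-nation competitor) before Delgado, Ferreira, Mbeki, Moreau and Pereira (not a home-nation competitor).
Delgado, Ferreira, Mbeki, Moreau and Pereira all have date of most recent title 20 Mar 2009, so the next rule applies.
Among Delgado, Ferreira, Mbeki, Moreau and Pereira, alphabetically by surname: Delgado before Ferreira before Mbeki before Moreau before Pereira.
Order: Greco, Nakamura, Salazar, Delgado, Ferreira, Mbeki, Moreau, Pereira.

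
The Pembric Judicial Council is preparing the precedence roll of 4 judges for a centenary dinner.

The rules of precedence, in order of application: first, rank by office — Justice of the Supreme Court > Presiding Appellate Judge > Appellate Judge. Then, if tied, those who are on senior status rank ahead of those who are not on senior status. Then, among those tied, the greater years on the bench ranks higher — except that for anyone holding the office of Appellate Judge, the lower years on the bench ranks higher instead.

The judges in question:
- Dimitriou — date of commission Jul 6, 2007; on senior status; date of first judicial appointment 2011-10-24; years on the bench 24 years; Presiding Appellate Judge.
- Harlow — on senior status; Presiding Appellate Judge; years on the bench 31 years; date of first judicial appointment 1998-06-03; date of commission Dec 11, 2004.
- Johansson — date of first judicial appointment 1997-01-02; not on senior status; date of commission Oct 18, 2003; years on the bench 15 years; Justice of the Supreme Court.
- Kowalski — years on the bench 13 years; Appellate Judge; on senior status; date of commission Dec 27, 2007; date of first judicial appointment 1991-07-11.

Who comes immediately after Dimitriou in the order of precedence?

Kowalski

By office: Johansson (Justice of the Supreme Court); then Harlow and Dimitriou (Presiding Appellate Judge); then Kowalski (Appellate Judge).
Harlow and Dimitriou are each on senior status, so the next rule applies.
Among Harlow and Dimitriou, by years on the bench (higher first): Harlow (31 years) before Dimitriou (24 years).
Order: Johansson, Harlow, Dimitriou, Kowalski.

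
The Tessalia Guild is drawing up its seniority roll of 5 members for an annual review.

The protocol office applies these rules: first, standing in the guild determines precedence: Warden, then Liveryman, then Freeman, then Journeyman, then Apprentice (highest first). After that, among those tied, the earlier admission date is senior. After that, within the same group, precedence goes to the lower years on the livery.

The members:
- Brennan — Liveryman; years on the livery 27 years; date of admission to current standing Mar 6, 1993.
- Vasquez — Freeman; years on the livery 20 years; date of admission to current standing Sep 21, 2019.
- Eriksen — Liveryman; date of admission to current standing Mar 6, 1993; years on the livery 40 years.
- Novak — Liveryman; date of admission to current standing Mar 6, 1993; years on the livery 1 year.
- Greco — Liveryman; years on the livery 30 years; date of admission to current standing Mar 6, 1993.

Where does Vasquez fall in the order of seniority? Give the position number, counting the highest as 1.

By standing in the guild: Novak, Brennan, Greco and Eriksen (Liveryman); then Vasquez (Freeman).
Novak, Brennan, Greco and Eriksen all have date of admission to current standing Mar 6, 1993, so the next rule applies.
Among Novak, Brennan, Greco and Eriksen, by years on the livery (lower first): Novak (1 year) before Brennan (27 years) before Greco (30 years) before Eriksen (40 years).
Order: Novak, Brennan, Greco, Eriksen, Vasquez. So position 5.

5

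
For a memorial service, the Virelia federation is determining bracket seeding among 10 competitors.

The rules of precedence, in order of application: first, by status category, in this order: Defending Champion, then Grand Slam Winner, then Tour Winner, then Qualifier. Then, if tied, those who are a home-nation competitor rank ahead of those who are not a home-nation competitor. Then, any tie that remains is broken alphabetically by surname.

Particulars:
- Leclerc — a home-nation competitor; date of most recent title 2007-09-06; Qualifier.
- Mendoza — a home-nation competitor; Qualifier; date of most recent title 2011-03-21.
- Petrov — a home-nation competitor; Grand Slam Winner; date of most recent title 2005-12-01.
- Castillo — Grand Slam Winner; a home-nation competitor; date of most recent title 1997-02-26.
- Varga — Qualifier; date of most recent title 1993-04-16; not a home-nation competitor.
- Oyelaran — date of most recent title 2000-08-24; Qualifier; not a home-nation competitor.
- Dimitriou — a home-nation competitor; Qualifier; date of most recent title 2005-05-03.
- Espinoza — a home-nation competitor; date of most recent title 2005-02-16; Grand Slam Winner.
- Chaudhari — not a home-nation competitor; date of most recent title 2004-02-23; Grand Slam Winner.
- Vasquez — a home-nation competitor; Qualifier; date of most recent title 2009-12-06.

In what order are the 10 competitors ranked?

Castillo, Espinoza, Petrov, Chaudhari, Dimitriou, Leclerc, Mendoza, Vasquez, Oyelaran, Varga

By status category: Castillo, Espinoza, Petrov and Chaudhari (Grand Slam Winner); then Dimitriou, Leclerc, Mendoza, Vasquez, Oyelaran and Varga (Qualifier).
Among Castillo, Espinoza, Petrov and Chaudhari, a home-nation competitor before not a home-nation competitor: Castillo, Espinoza and Petrov (a home-nation competitor) before Chaudhari (not a home-nation competitor).
Among Castillo, Espinoza and Petrov, alphabetically by surname: Castillo before Espinoza before Petrov.
Among Dimitriou, Leclerc, Mendoza, Vasquez, Oyelaran and Varga, a home-nation competitor before not a home-nation competitor: Dimitriou, Leclerc, Mendoza and Vasquez (a home-nation competitor) before Oyelaran and Varga (not a home-nation competitor).
Among Dimitriou, Leclerc, Mendoza and Vasquez, alphabetically by surname: Dimitriou before Leclerc before Mendoza before Vasquez.
Among Oyelaran and Varga, alphabetically by surname: Oyelaran before Varga.
Full order: Castillo, Espinoza, Petrov, Chaudhari, Dimitriou, Leclerc, Mendoza, Vasquez, Oyelaran, Varga.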